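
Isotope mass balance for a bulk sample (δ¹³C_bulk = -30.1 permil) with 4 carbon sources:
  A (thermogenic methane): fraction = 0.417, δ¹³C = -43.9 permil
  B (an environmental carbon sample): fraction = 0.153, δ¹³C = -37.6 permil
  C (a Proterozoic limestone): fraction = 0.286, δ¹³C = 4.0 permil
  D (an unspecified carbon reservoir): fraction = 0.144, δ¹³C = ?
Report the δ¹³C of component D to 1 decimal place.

Isotope mass balance: δ_bulk = Σ fᵢ·δᵢ.
-30.1 = 0.417×(-43.9) + 0.153×(-37.6) + 0.286×(4.0) + 0.144×δ_D
0.144·δ_D = -30.1 − (-22.915) = -7.185
δ_D = -7.185 / 0.144 = -49.90 permil

-49.9 permil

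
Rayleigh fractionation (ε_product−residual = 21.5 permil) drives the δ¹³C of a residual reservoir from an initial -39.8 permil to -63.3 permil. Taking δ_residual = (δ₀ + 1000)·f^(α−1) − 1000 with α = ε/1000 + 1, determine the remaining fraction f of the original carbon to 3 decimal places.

0.316

α − 1 = ε/1000 = 0.0215
(δ_res + 1000)/(δ₀ + 1000) = (-63.3 + 1000)/(-39.8 + 1000) = 936.7/960.2 = 0.975526
f = 0.975526^(1/0.0215) = exp(ln(0.975526)/0.0215) = exp(-0.02478/0.0215)
f = exp(-1.1525) = 0.3158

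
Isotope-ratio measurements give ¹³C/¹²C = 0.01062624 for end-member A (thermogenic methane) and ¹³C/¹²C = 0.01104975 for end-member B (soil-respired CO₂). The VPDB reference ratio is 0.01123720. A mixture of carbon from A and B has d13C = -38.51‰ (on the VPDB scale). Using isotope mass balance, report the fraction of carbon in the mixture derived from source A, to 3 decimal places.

0.579

δ_A = (0.01062624/0.01123720 − 1)×1000 = (0.945631 − 1)×1000 = -54.369‰
δ_B = (0.01104975/0.01123720 − 1)×1000 = (0.983319 − 1)×1000 = -16.681‰
f_A = (δ_mix − δ_B)/(δ_A − δ_B) = (-38.51 − (-16.681))/(-54.369 − (-16.681))
f_A = -21.829 / -37.688 = 0.5792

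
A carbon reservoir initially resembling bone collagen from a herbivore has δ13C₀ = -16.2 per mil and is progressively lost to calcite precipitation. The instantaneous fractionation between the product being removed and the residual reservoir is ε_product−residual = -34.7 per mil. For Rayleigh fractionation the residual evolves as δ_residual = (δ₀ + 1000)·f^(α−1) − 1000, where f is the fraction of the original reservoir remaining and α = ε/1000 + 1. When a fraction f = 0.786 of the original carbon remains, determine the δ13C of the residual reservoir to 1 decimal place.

-7.9 per mil

Rayleigh residual: δ_res = (δ₀ + 1000)·f^(α−1) − 1000
α = ε/1000 + 1 = 0.96530, so α − 1 = -0.03470
f^(α−1) = 0.786^(-0.03470) = 1.008391
δ_res = (-16.2 + 1000) × 1.008391 − 1000 = 992.055 − 1000 = -7.95 per mil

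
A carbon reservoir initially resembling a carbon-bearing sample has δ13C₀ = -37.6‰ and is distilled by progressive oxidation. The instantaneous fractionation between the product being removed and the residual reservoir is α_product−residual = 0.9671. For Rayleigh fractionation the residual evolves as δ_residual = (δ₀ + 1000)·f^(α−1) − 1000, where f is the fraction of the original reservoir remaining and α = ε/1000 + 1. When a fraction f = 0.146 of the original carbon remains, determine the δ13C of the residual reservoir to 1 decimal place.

Rayleigh residual: δ_res = (δ₀ + 1000)·f^(α−1) − 1000
α − 1 = -0.03290
f^(α−1) = 0.146^(-0.03290) = 1.065351
δ_res = (-37.6 + 1000) × 1.065351 − 1000 = 1025.294 − 1000 = 25.29‰

25.3‰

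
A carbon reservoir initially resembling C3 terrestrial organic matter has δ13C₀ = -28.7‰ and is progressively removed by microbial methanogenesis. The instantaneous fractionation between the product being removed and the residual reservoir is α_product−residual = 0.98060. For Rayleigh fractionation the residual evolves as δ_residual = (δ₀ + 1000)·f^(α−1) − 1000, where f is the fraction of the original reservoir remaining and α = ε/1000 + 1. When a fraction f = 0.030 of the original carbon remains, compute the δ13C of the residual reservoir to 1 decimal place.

39.7‰

Rayleigh residual: δ_res = (δ₀ + 1000)·f^(α−1) − 1000
α − 1 = -0.01940
f^(α−1) = 0.030^(-0.01940) = 1.070394
δ_res = (-28.7 + 1000) × 1.070394 − 1000 = 1039.674 − 1000 = 39.67‰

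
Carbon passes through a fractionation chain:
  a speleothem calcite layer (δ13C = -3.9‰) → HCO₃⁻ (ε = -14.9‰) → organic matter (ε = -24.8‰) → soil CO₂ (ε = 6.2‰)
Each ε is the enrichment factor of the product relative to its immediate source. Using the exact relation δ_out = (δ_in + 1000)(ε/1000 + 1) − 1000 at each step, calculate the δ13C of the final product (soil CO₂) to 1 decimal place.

-37.1‰

step 1: δ = (-3.90 + 1000)·(-14.9/1000 + 1) − 1000 = -18.74‰
step 2: δ = (-18.74 + 1000)·(-24.8/1000 + 1) − 1000 = -43.08‰
step 3: δ = (-43.08 + 1000)·(6.2/1000 + 1) − 1000 = -37.14‰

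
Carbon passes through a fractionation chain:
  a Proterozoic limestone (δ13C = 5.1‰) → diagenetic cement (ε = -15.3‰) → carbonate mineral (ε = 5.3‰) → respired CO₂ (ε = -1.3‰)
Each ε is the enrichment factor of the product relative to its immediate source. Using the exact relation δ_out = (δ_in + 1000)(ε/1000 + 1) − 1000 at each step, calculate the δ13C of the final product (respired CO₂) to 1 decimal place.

-6.3‰

step 1: δ = (5.10 + 1000)·(-15.3/1000 + 1) − 1000 = -10.28‰
step 2: δ = (-10.28 + 1000)·(5.3/1000 + 1) − 1000 = -5.03‰
step 3: δ = (-5.03 + 1000)·(-1.3/1000 + 1) − 1000 = -6.33‰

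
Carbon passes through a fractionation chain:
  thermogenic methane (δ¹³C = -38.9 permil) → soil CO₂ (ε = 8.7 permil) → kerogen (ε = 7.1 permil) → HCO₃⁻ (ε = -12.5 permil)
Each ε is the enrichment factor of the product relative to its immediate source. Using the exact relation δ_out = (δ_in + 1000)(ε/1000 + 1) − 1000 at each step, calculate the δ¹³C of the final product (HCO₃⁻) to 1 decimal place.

step 1: δ = (-38.90 + 1000)·(8.7/1000 + 1) − 1000 = -30.54 permil
step 2: δ = (-30.54 + 1000)·(7.1/1000 + 1) − 1000 = -23.66 permil
step 3: δ = (-23.66 + 1000)·(-12.5/1000 + 1) − 1000 = -35.86 permil

-35.9 permil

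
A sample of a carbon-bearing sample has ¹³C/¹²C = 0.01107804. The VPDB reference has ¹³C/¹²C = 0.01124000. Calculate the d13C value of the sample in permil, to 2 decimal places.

-14.41 permil

d13C = (R_sample / R_standard − 1) × 1000
R_sample / R_standard = 0.01107804 / 0.01124000 = 0.985591
d13C = (0.985591 − 1) × 1000 = -14.409 permil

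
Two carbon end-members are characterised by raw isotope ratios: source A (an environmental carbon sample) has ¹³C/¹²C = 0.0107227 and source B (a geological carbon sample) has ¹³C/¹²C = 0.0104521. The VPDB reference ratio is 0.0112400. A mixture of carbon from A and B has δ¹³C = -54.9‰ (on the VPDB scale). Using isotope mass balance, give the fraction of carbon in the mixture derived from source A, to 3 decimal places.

δ_A = (0.0107227/0.0112400 − 1)×1000 = (0.953977 − 1)×1000 = -46.023‰
δ_B = (0.0104521/0.0112400 − 1)×1000 = (0.929902 − 1)×1000 = -70.098‰
f_A = (δ_mix − δ_B)/(δ_A − δ_B) = (-54.9 − (-70.098))/(-46.023 − (-70.098))
f_A = 15.198 / 24.075 = 0.6313

0.631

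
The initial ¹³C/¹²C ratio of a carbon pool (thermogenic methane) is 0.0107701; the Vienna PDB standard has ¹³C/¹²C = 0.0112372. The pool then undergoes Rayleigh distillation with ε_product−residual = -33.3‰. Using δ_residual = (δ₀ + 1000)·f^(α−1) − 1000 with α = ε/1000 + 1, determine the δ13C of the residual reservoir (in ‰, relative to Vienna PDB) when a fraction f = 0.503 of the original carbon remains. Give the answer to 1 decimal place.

-19.4‰

δ₀ = (0.0107701/0.0112372 − 1)×1000 = (0.958433 − 1)×1000 = -41.567‰
α − 1 = ε/1000 = -0.0333
f^(α−1) = 0.503^(-0.0333) = 1.023146
δ_res = (-41.567 + 1000) × 1.023146 − 1000 = 980.617 − 1000 = -19.38‰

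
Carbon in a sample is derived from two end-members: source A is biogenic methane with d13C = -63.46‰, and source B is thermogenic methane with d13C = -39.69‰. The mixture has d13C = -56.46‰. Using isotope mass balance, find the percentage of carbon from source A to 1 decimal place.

70.6%

δ_mix = f_A·δ_A + (1 − f_A)·δ_B  ⇒  f_A = (δ_mix − δ_B)/(δ_A − δ_B)
f_A = (-56.46 − (-39.69)) / (-63.46 − (-39.69))
f_A = -16.77 / -23.77 = 0.7055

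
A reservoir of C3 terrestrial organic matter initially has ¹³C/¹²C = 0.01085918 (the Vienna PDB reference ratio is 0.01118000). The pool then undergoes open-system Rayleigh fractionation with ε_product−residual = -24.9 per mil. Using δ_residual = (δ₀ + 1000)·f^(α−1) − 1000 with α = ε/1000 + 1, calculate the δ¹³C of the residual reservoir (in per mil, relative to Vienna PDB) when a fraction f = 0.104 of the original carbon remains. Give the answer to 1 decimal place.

δ₀ = (0.01085918/0.01118000 − 1)×1000 = (0.971304 − 1)×1000 = -28.696 per mil
α − 1 = ε/1000 = -0.0249
f^(α−1) = 0.104^(-0.0249) = 1.057976
δ_res = (-28.696 + 1000) × 1.057976 − 1000 = 1027.617 − 1000 = 27.62 per mil

27.6 per mil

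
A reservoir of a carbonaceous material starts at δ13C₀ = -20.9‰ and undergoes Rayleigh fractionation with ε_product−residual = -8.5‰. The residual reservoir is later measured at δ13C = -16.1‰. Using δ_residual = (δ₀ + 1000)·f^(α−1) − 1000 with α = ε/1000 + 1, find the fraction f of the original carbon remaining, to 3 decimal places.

α − 1 = ε/1000 = -0.0085
(δ_res + 1000)/(δ₀ + 1000) = (-16.1 + 1000)/(-20.9 + 1000) = 983.9/979.1 = 1.004902
f = 1.004902^(1/-0.0085) = exp(ln(1.004902)/-0.0085) = exp(0.00489/-0.0085)
f = exp(-0.5754) = 0.5625

0.563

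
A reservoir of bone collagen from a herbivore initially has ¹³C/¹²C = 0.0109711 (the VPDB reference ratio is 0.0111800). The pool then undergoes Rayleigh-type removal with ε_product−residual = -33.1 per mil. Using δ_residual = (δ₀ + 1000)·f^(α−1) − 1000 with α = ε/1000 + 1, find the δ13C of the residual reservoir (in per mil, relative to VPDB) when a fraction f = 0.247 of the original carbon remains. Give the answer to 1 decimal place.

27.8 per mil

δ₀ = (0.0109711/0.0111800 − 1)×1000 = (0.981315 − 1)×1000 = -18.685 per mil
α − 1 = ε/1000 = -0.0331
f^(α−1) = 0.247^(-0.0331) = 1.047374
δ_res = (-18.685 + 1000) × 1.047374 − 1000 = 1027.804 − 1000 = 27.80 per mil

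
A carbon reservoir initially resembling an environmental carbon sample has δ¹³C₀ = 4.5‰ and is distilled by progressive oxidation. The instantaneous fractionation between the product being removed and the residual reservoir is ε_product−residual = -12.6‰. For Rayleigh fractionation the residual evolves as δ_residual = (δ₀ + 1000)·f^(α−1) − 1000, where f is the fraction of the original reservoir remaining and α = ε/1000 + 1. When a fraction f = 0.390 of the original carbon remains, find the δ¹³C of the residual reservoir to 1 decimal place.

16.5‰

Rayleigh residual: δ_res = (δ₀ + 1000)·f^(α−1) − 1000
α = ε/1000 + 1 = 0.98740, so α − 1 = -0.01260
f^(α−1) = 0.390^(-0.01260) = 1.011935
δ_res = (4.5 + 1000) × 1.011935 − 1000 = 1016.489 − 1000 = 16.49‰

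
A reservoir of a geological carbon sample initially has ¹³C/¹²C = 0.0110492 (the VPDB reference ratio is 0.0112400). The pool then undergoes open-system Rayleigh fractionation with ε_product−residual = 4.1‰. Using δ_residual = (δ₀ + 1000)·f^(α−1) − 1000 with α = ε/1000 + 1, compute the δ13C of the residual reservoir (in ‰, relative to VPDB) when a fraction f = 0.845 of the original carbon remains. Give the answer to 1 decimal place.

δ₀ = (0.0110492/0.0112400 − 1)×1000 = (0.983025 − 1)×1000 = -16.975‰
α − 1 = ε/1000 = 0.0041
f^(α−1) = 0.845^(0.0041) = 0.999310
δ_res = (-16.975 + 1000) × 0.999310 − 1000 = 982.346 − 1000 = -17.65‰

-17.7‰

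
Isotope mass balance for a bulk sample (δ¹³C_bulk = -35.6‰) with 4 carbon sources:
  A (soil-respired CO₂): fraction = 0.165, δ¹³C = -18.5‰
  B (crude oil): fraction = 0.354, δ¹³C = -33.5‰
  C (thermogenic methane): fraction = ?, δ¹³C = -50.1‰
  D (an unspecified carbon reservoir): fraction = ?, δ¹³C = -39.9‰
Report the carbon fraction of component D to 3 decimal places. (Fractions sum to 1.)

Let f_D and f_C be the unknown fractions; fractions sum to 1 so f_D + f_C = 0.481.
Mass balance: Σ fᵢ·δᵢ = δ_bulk ⇒ f_D·(-39.9) + f_C·(-50.1) = -35.6 − (-14.912) = -20.689
Substitute f_C = 0.481 − f_D:
f_D·(-39.9 − -50.1) = -20.689 − 0.481×(-50.1) = 3.410
f_D = 3.410 / 10.2 = 0.3343

0.334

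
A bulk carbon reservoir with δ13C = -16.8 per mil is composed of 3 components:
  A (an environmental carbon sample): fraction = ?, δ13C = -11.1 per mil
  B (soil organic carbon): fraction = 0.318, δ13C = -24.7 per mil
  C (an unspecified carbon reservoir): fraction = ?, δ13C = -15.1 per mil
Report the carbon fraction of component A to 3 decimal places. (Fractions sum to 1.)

0.338

Let f_A and f_C be the unknown fractions; fractions sum to 1 so f_A + f_C = 0.682.
Mass balance: Σ fᵢ·δᵢ = δ_bulk ⇒ f_A·(-11.1) + f_C·(-15.1) = -16.8 − (-7.855) = -8.945
Substitute f_C = 0.682 − f_A:
f_A·(-11.1 − -15.1) = -8.945 − 0.682×(-15.1) = 1.353
f_A = 1.353 / 4.0 = 0.3382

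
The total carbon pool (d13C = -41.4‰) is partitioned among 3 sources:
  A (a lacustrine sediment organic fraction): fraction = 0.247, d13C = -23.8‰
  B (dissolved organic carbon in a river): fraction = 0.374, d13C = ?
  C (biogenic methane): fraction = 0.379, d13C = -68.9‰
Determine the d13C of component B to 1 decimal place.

Isotope mass balance: δ_bulk = Σ fᵢ·δᵢ.
-41.4 = 0.247×(-23.8) + 0.374×δ_B + 0.379×(-68.9)
0.374·δ_B = -41.4 − (-31.992) = -9.408
δ_B = -9.408 / 0.374 = -25.16‰

-25.2‰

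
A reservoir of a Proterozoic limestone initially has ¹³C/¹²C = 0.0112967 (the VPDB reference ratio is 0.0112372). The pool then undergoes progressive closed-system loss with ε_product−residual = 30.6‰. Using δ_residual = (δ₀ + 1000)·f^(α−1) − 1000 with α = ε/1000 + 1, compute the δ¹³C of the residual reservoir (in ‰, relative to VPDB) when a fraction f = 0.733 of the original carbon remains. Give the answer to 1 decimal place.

-4.2‰

δ₀ = (0.0112967/0.0112372 − 1)×1000 = (1.005295 − 1)×1000 = 5.295‰
α − 1 = ε/1000 = 0.0306
f^(α−1) = 0.733^(0.0306) = 0.990540
δ_res = (5.295 + 1000) × 0.990540 − 1000 = 995.785 − 1000 = -4.21‰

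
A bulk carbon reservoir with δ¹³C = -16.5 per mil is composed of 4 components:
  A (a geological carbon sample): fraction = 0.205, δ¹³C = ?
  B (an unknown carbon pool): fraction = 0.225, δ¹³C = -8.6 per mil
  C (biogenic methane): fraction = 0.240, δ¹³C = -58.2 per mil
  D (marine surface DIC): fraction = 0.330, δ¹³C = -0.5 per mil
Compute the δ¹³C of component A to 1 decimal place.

-2.1 per mil

Isotope mass balance: δ_bulk = Σ fᵢ·δᵢ.
-16.5 = 0.205×δ_A + 0.225×(-8.6) + 0.240×(-58.2) + 0.330×(-0.5)
0.205·δ_A = -16.5 − (-16.068) = -0.432
δ_A = -0.432 / 0.205 = -2.11 per mil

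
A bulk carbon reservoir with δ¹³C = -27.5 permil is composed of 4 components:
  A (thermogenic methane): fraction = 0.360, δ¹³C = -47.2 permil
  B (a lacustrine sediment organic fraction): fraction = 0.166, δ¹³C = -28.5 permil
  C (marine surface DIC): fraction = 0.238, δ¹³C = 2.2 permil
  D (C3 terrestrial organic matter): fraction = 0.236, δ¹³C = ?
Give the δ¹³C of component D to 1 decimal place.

Isotope mass balance: δ_bulk = Σ fᵢ·δᵢ.
-27.5 = 0.360×(-47.2) + 0.166×(-28.5) + 0.238×(2.2) + 0.236×δ_D
0.236·δ_D = -27.5 − (-21.199) = -6.301
δ_D = -6.301 / 0.236 = -26.70 permil

-26.7 permil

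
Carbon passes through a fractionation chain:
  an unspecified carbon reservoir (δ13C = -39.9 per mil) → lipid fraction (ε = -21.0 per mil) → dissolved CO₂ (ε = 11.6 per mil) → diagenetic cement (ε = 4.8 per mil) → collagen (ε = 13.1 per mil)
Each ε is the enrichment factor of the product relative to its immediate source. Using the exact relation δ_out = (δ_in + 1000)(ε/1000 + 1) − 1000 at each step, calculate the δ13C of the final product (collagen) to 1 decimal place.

-32.1 per mil

step 1: δ = (-39.90 + 1000)·(-21.0/1000 + 1) − 1000 = -60.06 per mil
step 2: δ = (-60.06 + 1000)·(11.6/1000 + 1) − 1000 = -49.16 per mil
step 3: δ = (-49.16 + 1000)·(4.8/1000 + 1) − 1000 = -44.59 per mil
step 4: δ = (-44.59 + 1000)·(13.1/1000 + 1) − 1000 = -32.08 per mil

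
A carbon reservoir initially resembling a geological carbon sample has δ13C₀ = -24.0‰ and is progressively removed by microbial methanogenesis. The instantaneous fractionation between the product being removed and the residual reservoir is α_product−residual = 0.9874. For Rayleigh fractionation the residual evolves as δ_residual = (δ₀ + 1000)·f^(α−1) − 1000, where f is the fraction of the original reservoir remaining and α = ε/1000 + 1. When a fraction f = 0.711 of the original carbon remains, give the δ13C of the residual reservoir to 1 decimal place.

Rayleigh residual: δ_res = (δ₀ + 1000)·f^(α−1) − 1000
α − 1 = -0.01260
f^(α−1) = 0.711^(-0.01260) = 1.004307
δ_res = (-24.0 + 1000) × 1.004307 − 1000 = 980.204 − 1000 = -19.80‰

-19.8‰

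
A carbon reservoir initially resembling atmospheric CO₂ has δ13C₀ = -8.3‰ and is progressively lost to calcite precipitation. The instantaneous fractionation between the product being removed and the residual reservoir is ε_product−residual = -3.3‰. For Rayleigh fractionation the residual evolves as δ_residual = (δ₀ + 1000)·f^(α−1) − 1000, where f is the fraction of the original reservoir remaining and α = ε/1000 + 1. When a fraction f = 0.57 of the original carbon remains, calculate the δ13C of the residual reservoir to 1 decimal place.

Rayleigh residual: δ_res = (δ₀ + 1000)·f^(α−1) − 1000
α = ε/1000 + 1 = 0.99670, so α − 1 = -0.00330
f^(α−1) = 0.57^(-0.00330) = 1.001857
δ_res = (-8.3 + 1000) × 1.001857 − 1000 = 993.541 − 1000 = -6.46‰

-6.5‰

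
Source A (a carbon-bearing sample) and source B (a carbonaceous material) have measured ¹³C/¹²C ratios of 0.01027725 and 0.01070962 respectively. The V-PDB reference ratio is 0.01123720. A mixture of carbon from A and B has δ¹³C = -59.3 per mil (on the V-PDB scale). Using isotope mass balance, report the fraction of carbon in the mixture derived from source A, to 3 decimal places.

0.321

δ_A = (0.01027725/0.01123720 − 1)×1000 = (0.914574 − 1)×1000 = -85.426 per mil
δ_B = (0.01070962/0.01123720 − 1)×1000 = (0.953051 − 1)×1000 = -46.949 per mil
f_A = (δ_mix − δ_B)/(δ_A − δ_B) = (-59.3 − (-46.949))/(-85.426 − (-46.949))
f_A = -12.351 / -38.477 = 0.3210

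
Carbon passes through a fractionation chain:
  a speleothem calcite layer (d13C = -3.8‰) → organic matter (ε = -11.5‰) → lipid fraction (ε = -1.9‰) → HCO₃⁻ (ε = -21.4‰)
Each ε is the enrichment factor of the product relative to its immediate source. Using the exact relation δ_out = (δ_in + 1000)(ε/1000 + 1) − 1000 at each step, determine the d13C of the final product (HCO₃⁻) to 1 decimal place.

step 1: δ = (-3.80 + 1000)·(-11.5/1000 + 1) − 1000 = -15.26‰
step 2: δ = (-15.26 + 1000)·(-1.9/1000 + 1) − 1000 = -17.13‰
step 3: δ = (-17.13 + 1000)·(-21.4/1000 + 1) − 1000 = -38.16‰

-38.2‰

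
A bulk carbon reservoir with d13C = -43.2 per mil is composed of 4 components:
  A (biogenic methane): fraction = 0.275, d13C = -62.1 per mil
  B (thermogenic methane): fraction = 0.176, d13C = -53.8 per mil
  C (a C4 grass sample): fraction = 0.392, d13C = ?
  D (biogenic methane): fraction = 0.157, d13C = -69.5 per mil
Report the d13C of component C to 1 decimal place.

Isotope mass balance: δ_bulk = Σ fᵢ·δᵢ.
-43.2 = 0.275×(-62.1) + 0.176×(-53.8) + 0.392×δ_C + 0.157×(-69.5)
0.392·δ_C = -43.2 − (-37.458) = -5.742
δ_C = -5.742 / 0.392 = -14.65 per mil

-14.6 per mil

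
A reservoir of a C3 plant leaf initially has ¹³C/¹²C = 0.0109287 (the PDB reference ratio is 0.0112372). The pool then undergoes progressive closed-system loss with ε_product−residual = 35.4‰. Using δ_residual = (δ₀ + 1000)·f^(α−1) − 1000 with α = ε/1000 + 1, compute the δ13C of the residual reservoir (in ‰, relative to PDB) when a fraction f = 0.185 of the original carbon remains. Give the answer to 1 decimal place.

δ₀ = (0.0109287/0.0112372 − 1)×1000 = (0.972547 − 1)×1000 = -27.453‰
α − 1 = ε/1000 = 0.0354
f^(α−1) = 0.185^(0.0354) = 0.942015
δ_res = (-27.453 + 1000) × 0.942015 − 1000 = 916.154 − 1000 = -83.85‰

-83.8‰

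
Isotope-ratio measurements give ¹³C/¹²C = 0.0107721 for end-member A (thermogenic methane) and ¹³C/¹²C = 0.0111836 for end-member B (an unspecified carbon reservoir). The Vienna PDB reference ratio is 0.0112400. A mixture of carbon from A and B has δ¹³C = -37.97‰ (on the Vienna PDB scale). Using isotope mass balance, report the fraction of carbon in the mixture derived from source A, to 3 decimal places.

δ_A = (0.0107721/0.0112400 − 1)×1000 = (0.958372 − 1)×1000 = -41.628‰
δ_B = (0.0111836/0.0112400 − 1)×1000 = (0.994982 − 1)×1000 = -5.018‰
f_A = (δ_mix − δ_B)/(δ_A − δ_B) = (-37.97 − (-5.018))/(-41.628 − (-5.018))
f_A = -32.952 / -36.610 = 0.9001

0.900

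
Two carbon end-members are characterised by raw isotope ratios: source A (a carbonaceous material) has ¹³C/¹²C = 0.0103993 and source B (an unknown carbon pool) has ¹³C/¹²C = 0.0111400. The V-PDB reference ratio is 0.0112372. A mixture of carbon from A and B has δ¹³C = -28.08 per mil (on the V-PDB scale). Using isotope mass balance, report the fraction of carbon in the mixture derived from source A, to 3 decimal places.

δ_A = (0.0103993/0.0112372 − 1)×1000 = (0.925435 − 1)×1000 = -74.565 per mil
δ_B = (0.0111400/0.0112372 − 1)×1000 = (0.991350 − 1)×1000 = -8.650 per mil
f_A = (δ_mix − δ_B)/(δ_A − δ_B) = (-28.08 − (-8.650))/(-74.565 − (-8.650))
f_A = -19.430 / -65.915 = 0.2948

0.295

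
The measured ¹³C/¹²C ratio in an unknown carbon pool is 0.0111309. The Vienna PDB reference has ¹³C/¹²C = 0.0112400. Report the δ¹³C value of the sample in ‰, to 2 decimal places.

-9.71‰

δ¹³C = (R_sample / R_standard − 1) × 1000
R_sample / R_standard = 0.0111309 / 0.0112400 = 0.990294
δ¹³C = (0.990294 − 1) × 1000 = -9.706‰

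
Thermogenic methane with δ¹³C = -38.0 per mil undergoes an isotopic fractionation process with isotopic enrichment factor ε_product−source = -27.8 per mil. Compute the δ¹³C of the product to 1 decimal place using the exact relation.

To first order, δ_product ≈ δ_source + ε = -65.8 per mil.
Exactly, δ_product = (δ_source + 1000)·(ε/1000 + 1) − 1000.
δ_product = (-38.0 + 1000) × (-27.8/1000 + 1) − 1000
δ_product = -64.74 per mil

-64.7 per mil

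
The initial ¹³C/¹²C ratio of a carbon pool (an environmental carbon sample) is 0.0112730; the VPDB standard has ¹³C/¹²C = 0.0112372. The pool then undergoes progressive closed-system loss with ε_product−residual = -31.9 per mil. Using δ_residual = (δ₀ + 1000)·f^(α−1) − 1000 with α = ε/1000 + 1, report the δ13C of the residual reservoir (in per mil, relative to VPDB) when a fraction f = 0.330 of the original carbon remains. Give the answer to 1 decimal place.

δ₀ = (0.0112730/0.0112372 − 1)×1000 = (1.003186 − 1)×1000 = 3.186 per mil
α − 1 = ε/1000 = -0.0319
f^(α−1) = 0.330^(-0.0319) = 1.035999
δ_res = (3.186 + 1000) × 1.035999 − 1000 = 1039.300 − 1000 = 39.30 per mil

39.3 per mil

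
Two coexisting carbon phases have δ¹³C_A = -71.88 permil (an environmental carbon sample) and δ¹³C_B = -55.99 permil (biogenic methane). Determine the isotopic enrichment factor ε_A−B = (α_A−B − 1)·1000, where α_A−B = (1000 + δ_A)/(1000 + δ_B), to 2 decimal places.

α_A−B = (1000 + -71.88) / (1000 + -55.99) = 928.12 / 944.01 = 0.983168
ε_A−B = (0.983168 − 1) × 1000 = -16.832 permil
(The approximation ε ≈ δ_A − δ_B would give -15.89 permil.)

-16.83 permil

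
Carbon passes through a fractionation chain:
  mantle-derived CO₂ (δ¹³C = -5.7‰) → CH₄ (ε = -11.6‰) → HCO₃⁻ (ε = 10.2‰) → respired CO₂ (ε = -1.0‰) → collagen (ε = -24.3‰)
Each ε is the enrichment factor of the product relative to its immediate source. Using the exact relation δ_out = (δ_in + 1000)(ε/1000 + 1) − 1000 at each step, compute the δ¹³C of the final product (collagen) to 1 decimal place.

-32.3‰

step 1: δ = (-5.70 + 1000)·(-11.6/1000 + 1) − 1000 = -17.23‰
step 2: δ = (-17.23 + 1000)·(10.2/1000 + 1) − 1000 = -7.21‰
step 3: δ = (-7.21 + 1000)·(-1.0/1000 + 1) − 1000 = -8.20‰
step 4: δ = (-8.20 + 1000)·(-24.3/1000 + 1) − 1000 = -32.30‰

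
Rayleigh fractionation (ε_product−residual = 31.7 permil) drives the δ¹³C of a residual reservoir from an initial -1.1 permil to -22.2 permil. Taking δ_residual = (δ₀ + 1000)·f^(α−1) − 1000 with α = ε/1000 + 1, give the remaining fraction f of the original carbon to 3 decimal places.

α − 1 = ε/1000 = 0.0317
(δ_res + 1000)/(δ₀ + 1000) = (-22.2 + 1000)/(-1.1 + 1000) = 977.8/998.9 = 0.978877
f = 0.978877^(1/0.0317) = exp(ln(0.978877)/0.0317) = exp(-0.02135/0.0317)
f = exp(-0.6735) = 0.5099

0.510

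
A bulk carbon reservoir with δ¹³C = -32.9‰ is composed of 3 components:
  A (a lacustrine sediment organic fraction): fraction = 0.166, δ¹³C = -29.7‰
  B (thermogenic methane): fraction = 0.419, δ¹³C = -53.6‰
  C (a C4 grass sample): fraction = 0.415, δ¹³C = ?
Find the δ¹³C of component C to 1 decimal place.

Isotope mass balance: δ_bulk = Σ fᵢ·δᵢ.
-32.9 = 0.166×(-29.7) + 0.419×(-53.6) + 0.415×δ_C
0.415·δ_C = -32.9 − (-27.389) = -5.511
δ_C = -5.511 / 0.415 = -13.28‰

-13.3‰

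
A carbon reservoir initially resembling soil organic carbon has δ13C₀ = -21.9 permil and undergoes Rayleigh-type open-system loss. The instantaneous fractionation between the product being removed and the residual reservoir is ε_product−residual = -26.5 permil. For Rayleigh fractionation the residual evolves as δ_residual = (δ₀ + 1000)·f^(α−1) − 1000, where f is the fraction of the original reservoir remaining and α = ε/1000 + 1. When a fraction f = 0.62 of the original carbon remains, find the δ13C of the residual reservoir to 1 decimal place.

-9.4 permil

Rayleigh residual: δ_res = (δ₀ + 1000)·f^(α−1) − 1000
α = ε/1000 + 1 = 0.97350, so α − 1 = -0.02650
f^(α−1) = 0.62^(-0.02650) = 1.012749
δ_res = (-21.9 + 1000) × 1.012749 − 1000 = 990.569 − 1000 = -9.43 permil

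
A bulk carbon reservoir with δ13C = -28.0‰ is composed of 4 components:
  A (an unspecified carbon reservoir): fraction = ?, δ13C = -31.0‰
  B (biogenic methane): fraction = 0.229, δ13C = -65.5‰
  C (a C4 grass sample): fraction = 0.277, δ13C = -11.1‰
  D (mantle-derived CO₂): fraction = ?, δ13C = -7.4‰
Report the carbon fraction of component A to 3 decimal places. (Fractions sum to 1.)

0.266

Let f_A and f_D be the unknown fractions; fractions sum to 1 so f_A + f_D = 0.494.
Mass balance: Σ fᵢ·δᵢ = δ_bulk ⇒ f_A·(-31.0) + f_D·(-7.4) = -28.0 − (-18.074) = -9.926
Substitute f_D = 0.494 − f_A:
f_A·(-31.0 − -7.4) = -9.926 − 0.494×(-7.4) = -6.270
f_A = -6.270 / -23.6 = 0.2657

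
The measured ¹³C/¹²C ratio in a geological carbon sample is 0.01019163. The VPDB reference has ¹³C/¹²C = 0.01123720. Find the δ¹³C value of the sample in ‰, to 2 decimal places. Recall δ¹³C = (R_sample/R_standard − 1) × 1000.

-93.05‰

δ¹³C = (R_sample / R_standard − 1) × 1000
R_sample / R_standard = 0.01019163 / 0.01123720 = 0.906955
δ¹³C = (0.906955 − 1) × 1000 = -93.045‰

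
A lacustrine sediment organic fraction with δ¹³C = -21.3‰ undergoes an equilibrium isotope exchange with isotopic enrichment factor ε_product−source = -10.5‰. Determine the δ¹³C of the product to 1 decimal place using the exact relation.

To first order, δ_product ≈ δ_source + ε = -31.8‰.
Exactly, δ_product = (δ_source + 1000)·(ε/1000 + 1) − 1000.
δ_product = (-21.3 + 1000) × (-10.5/1000 + 1) − 1000
δ_product = -31.58‰

-31.6‰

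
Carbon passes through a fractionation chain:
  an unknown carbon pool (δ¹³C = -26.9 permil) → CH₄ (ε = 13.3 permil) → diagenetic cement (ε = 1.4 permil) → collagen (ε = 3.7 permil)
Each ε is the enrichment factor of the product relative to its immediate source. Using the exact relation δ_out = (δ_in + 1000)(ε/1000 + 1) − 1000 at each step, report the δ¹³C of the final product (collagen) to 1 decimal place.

-8.9 permil

step 1: δ = (-26.90 + 1000)·(13.3/1000 + 1) − 1000 = -13.96 permil
step 2: δ = (-13.96 + 1000)·(1.4/1000 + 1) − 1000 = -12.58 permil
step 3: δ = (-12.58 + 1000)·(3.7/1000 + 1) − 1000 = -8.92 permil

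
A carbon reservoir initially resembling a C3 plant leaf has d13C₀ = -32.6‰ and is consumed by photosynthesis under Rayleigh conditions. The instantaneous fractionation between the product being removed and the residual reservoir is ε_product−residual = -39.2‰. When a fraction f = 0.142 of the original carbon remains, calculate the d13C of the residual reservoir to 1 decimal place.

44.3‰

Rayleigh residual: δ_res = (δ₀ + 1000)·f^(α−1) − 1000
α = ε/1000 + 1 = 0.96080, so α − 1 = -0.03920
f^(α−1) = 0.142^(-0.03920) = 1.079519
δ_res = (-32.6 + 1000) × 1.079519 − 1000 = 1044.327 − 1000 = 44.33‰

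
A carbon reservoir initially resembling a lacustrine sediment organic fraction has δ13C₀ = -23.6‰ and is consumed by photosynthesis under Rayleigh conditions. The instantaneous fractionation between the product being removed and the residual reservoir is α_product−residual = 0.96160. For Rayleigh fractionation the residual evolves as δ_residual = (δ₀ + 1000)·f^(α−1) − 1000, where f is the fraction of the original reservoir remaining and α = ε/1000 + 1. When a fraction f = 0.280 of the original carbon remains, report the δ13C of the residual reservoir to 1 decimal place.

25.3‰

Rayleigh residual: δ_res = (δ₀ + 1000)·f^(α−1) − 1000
α − 1 = -0.03840
f^(α−1) = 0.280^(-0.03840) = 1.050096
δ_res = (-23.6 + 1000) × 1.050096 − 1000 = 1025.314 − 1000 = 25.31‰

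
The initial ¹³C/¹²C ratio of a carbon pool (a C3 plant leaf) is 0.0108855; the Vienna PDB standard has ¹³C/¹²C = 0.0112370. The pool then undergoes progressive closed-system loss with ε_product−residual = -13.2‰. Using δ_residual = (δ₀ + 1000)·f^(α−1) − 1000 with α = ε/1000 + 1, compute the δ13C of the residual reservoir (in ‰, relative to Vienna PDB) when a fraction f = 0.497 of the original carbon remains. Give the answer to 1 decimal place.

δ₀ = (0.0108855/0.0112370 − 1)×1000 = (0.968719 − 1)×1000 = -31.281‰
α − 1 = ε/1000 = -0.0132
f^(α−1) = 0.497^(-0.0132) = 1.009272
δ_res = (-31.281 + 1000) × 1.009272 − 1000 = 977.701 − 1000 = -22.30‰

-22.3‰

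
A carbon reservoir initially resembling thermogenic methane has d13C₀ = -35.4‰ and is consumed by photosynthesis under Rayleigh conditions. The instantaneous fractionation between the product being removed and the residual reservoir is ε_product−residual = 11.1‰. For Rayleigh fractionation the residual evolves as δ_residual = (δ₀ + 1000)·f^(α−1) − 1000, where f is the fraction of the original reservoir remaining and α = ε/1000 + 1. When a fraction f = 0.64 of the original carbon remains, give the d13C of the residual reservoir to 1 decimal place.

-40.2‰

Rayleigh residual: δ_res = (δ₀ + 1000)·f^(α−1) − 1000
α = ε/1000 + 1 = 1.01110, so α − 1 = 0.01110
f^(α−1) = 0.64^(0.01110) = 0.995058
δ_res = (-35.4 + 1000) × 0.995058 − 1000 = 959.833 − 1000 = -40.17‰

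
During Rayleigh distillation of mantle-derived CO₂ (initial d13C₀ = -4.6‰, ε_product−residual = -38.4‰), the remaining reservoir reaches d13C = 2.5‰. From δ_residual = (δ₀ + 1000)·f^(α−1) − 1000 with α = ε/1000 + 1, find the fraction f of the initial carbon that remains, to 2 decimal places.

0.83

α − 1 = ε/1000 = -0.0384
(δ_res + 1000)/(δ₀ + 1000) = (2.5 + 1000)/(-4.6 + 1000) = 1002.5/995.4 = 1.007133
f = 1.007133^(1/-0.0384) = exp(ln(1.007133)/-0.0384) = exp(0.00711/-0.0384)
f = exp(-0.1851) = 0.8310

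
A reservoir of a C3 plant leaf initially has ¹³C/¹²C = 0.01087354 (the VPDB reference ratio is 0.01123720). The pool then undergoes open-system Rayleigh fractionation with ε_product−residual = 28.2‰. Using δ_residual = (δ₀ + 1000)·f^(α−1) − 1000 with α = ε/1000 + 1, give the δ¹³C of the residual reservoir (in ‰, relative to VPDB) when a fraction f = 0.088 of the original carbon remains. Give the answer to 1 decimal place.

δ₀ = (0.01087354/0.01123720 − 1)×1000 = (0.967638 − 1)×1000 = -32.362‰
α − 1 = ε/1000 = 0.0282
f^(α−1) = 0.088^(0.0282) = 0.933758
δ_res = (-32.362 + 1000) × 0.933758 − 1000 = 903.540 − 1000 = -96.46‰

-96.5‰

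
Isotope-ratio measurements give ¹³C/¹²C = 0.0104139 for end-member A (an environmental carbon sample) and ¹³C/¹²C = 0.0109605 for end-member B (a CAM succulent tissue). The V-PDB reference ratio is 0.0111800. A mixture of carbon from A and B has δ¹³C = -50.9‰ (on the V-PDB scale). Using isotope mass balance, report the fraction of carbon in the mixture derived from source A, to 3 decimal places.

δ_A = (0.0104139/0.0111800 − 1)×1000 = (0.931476 − 1)×1000 = -68.524‰
δ_B = (0.0109605/0.0111800 − 1)×1000 = (0.980367 − 1)×1000 = -19.633‰
f_A = (δ_mix − δ_B)/(δ_A − δ_B) = (-50.9 − (-19.633))/(-68.524 − (-19.633))
f_A = -31.267 / -48.891 = 0.6395

0.640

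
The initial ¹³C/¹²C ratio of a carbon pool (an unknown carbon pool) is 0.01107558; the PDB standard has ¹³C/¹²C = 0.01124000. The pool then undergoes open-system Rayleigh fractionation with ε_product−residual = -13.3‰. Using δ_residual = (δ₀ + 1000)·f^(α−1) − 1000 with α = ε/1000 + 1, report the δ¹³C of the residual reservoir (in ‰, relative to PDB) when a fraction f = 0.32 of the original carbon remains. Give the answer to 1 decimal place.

0.4‰

δ₀ = (0.01107558/0.01124000 − 1)×1000 = (0.985372 − 1)×1000 = -14.628‰
α − 1 = ε/1000 = -0.0133
f^(α−1) = 0.32^(-0.0133) = 1.015270
δ_res = (-14.628 + 1000) × 1.015270 − 1000 = 1000.418 − 1000 = 0.42‰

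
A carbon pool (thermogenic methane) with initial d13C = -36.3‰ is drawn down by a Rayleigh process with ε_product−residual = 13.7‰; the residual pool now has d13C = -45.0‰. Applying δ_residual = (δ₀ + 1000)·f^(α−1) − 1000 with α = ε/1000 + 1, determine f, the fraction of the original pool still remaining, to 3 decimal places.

α − 1 = ε/1000 = 0.0137
(δ_res + 1000)/(δ₀ + 1000) = (-45.0 + 1000)/(-36.3 + 1000) = 955.0/963.7 = 0.990972
f = 0.990972^(1/0.0137) = exp(ln(0.990972)/0.0137) = exp(-0.00907/0.0137)
f = exp(-0.6619) = 0.5158

0.516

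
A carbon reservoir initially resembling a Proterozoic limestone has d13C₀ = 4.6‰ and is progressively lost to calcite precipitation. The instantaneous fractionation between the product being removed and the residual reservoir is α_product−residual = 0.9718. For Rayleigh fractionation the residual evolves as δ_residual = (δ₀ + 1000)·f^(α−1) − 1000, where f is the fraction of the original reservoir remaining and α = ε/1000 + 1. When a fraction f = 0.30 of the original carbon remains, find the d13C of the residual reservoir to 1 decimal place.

Rayleigh residual: δ_res = (δ₀ + 1000)·f^(α−1) − 1000
α − 1 = -0.02820
f^(α−1) = 0.30^(-0.02820) = 1.034535
δ_res = (4.6 + 1000) × 1.034535 − 1000 = 1039.294 − 1000 = 39.29‰

39.3‰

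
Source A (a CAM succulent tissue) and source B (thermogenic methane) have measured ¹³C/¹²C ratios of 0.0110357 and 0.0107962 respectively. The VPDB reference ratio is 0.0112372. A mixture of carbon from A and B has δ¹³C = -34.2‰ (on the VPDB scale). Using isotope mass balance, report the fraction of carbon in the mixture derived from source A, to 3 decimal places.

δ_A = (0.0110357/0.0112372 − 1)×1000 = (0.982068 − 1)×1000 = -17.932‰
δ_B = (0.0107962/0.0112372 − 1)×1000 = (0.960755 − 1)×1000 = -39.245‰
f_A = (δ_mix − δ_B)/(δ_A − δ_B) = (-34.2 − (-39.245))/(-17.932 − (-39.245))
f_A = 5.045 / 21.313 = 0.2367

0.237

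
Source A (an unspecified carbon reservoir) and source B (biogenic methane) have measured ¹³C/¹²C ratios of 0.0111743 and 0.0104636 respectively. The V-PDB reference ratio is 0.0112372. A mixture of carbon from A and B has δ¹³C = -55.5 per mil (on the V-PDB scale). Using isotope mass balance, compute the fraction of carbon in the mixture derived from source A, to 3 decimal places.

δ_A = (0.0111743/0.0112372 − 1)×1000 = (0.994403 − 1)×1000 = -5.597 per mil
δ_B = (0.0104636/0.0112372 − 1)×1000 = (0.931157 − 1)×1000 = -68.843 per mil
f_A = (δ_mix − δ_B)/(δ_A − δ_B) = (-55.5 − (-68.843))/(-5.597 − (-68.843))
f_A = 13.343 / 63.245 = 0.2110

0.211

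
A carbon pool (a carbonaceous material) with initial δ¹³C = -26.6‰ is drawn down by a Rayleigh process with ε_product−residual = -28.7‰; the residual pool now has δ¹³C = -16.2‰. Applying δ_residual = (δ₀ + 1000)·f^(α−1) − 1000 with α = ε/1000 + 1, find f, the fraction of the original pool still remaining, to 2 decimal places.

0.69

α − 1 = ε/1000 = -0.0287
(δ_res + 1000)/(δ₀ + 1000) = (-16.2 + 1000)/(-26.6 + 1000) = 983.8/973.4 = 1.010684
f = 1.010684^(1/-0.0287) = exp(ln(1.010684)/-0.0287) = exp(0.01063/-0.0287)
f = exp(-0.3703) = 0.6905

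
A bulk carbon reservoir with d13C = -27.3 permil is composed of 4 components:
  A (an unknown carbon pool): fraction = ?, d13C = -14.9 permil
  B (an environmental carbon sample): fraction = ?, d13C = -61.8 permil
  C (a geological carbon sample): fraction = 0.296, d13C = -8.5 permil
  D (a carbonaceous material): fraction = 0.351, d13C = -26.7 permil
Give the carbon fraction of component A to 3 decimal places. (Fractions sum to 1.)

0.137

Let f_A and f_B be the unknown fractions; fractions sum to 1 so f_A + f_B = 0.353.
Mass balance: Σ fᵢ·δᵢ = δ_bulk ⇒ f_A·(-14.9) + f_B·(-61.8) = -27.3 − (-11.888) = -15.412
Substitute f_B = 0.353 − f_A:
f_A·(-14.9 − -61.8) = -15.412 − 0.353×(-61.8) = 6.403
f_A = 6.403 / 46.9 = 0.1365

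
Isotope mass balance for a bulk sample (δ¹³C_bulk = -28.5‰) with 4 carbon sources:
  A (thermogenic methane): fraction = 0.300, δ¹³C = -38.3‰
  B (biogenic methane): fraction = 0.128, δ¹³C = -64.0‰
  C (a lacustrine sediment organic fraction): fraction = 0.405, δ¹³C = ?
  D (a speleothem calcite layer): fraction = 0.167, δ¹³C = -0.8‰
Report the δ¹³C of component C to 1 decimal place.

Isotope mass balance: δ_bulk = Σ fᵢ·δᵢ.
-28.5 = 0.300×(-38.3) + 0.128×(-64.0) + 0.405×δ_C + 0.167×(-0.8)
0.405·δ_C = -28.5 − (-19.816) = -8.684
δ_C = -8.684 / 0.405 = -21.44‰

-21.4‰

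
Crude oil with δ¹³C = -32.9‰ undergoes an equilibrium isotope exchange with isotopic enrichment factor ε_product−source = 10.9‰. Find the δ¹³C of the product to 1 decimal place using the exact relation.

To first order, δ_product ≈ δ_source + ε = -22.0‰.
Exactly, δ_product = (δ_source + 1000)·(ε/1000 + 1) − 1000.
δ_product = (-32.9 + 1000) × (10.9/1000 + 1) − 1000
δ_product = -22.36‰

-22.4‰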